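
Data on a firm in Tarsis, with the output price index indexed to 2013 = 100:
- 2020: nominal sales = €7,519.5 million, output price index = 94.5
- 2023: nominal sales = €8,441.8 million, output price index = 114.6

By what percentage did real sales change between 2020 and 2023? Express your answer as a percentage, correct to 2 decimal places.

-7.43%

Deflate each year: 2020 → 7519.5/0.945 = 7957.14; 2023 → 8441.8/1.146 = 7366.32.
So real sales changed by 7366.32/7957.14 − 1 = -0.0743, i.e. -7.43%.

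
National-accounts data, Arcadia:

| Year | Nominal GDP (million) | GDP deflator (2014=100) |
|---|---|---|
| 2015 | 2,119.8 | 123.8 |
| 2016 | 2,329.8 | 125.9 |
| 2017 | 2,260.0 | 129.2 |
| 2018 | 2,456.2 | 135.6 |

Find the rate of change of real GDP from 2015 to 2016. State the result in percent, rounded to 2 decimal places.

8.07%

Real GDP 2015 = 2119.8/1.238 = 1712.28.
Real GDP 2016 = 2329.8/1.259 = 1850.52.
Change = 1850.52/1712.28 − 1 = 0.0807.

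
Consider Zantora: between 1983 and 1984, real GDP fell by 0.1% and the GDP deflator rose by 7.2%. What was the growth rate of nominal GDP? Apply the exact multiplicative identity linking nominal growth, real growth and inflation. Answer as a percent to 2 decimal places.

(1 + g_nom) = (1 + g_real)(1 + π) = 0.9990 × 1.0720 = 1.07093.

7.09%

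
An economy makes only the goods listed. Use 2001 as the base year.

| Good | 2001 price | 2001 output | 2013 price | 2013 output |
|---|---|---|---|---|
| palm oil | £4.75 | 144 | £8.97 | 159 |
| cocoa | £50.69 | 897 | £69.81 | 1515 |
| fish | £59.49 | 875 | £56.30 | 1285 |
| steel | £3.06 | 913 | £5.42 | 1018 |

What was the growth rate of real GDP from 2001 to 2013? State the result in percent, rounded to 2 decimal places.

55.55%

Real GDP 2001 = Nominal GDP 2001 = 4.75·144 + 50.69·897 + 59.49·875 + 3.06·913 = 101000.46.
Real GDP 2013 (at 2001 prices) = 4.75·159 + 50.69·1515 + 59.49·1285 + 3.06·1018 = 157110.33.
Real growth = 157110.33/101000.46 − 1 = 0.5555.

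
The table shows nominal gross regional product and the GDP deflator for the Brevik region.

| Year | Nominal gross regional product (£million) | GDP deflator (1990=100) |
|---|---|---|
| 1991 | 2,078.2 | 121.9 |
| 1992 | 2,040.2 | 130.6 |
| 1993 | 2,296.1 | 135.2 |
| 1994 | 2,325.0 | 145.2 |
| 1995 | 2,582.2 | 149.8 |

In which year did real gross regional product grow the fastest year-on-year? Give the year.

1992: real = 2040.2/1.306 = 1562.17; growth vs 1991 (1704.84) = -8.37%.
1993: real = 2296.1/1.352 = 1698.30; growth vs 1992 (1562.17) = 8.71%.
1994: real = 2325.0/1.452 = 1601.24; growth vs 1993 (1698.30) = -5.72%.
1995: real = 2582.2/1.498 = 1723.77; growth vs 1994 (1601.24) = 7.65%.

1993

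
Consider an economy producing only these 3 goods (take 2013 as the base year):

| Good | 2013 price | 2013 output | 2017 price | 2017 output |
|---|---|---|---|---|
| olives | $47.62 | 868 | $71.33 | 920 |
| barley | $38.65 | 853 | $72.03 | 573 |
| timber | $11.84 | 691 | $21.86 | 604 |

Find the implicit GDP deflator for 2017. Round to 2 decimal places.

164.28

Nominal GDP 2017 = 71.33·920 + 72.03·573 + 21.86·604 = 120100.23.
Real GDP 2017 (at 2013 prices) = 47.62·920 + 38.65·573 + 11.84·604 = 73108.21.
Deflator = Nominal/Real × 100 = 120100.23/73108.21 × 100 = 164.277.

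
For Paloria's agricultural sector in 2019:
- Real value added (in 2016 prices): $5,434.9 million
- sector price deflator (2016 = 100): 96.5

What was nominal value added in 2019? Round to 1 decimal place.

Nominal value added = Real × (sector price deflator/100) = 5434.9 × 0.965 = 5244.68.

$5,244.7 million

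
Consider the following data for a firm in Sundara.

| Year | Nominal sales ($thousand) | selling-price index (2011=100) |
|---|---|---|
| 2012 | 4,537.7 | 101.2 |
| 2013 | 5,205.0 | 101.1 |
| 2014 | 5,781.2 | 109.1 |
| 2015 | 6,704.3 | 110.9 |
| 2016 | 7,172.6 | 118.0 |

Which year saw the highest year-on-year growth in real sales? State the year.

2013: real = 5205.0/1.011 = 5148.37; growth vs 2012 (4483.89) = 14.82%.
2014: real = 5781.2/1.091 = 5298.99; growth vs 2013 (5148.37) = 2.93%.
2015: real = 6704.3/1.109 = 6045.36; growth vs 2014 (5298.99) = 14.09%.
2016: real = 7172.6/1.180 = 6078.47; growth vs 2015 (6045.36) = 0.55%.

2013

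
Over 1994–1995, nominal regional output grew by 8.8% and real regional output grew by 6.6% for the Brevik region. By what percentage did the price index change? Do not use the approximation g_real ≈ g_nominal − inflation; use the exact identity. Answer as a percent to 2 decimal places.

(1 + g_nom) = (1 + g_real)(1 + π), so π = 1.0880 / 1.0660 − 1 = 0.02064.

2.06%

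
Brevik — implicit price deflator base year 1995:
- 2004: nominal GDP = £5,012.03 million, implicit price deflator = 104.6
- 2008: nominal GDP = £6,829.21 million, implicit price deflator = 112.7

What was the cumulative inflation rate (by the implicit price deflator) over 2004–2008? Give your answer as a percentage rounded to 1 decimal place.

Price-level change = 112.7 / 104.6 − 1 = 0.0774.

7.7%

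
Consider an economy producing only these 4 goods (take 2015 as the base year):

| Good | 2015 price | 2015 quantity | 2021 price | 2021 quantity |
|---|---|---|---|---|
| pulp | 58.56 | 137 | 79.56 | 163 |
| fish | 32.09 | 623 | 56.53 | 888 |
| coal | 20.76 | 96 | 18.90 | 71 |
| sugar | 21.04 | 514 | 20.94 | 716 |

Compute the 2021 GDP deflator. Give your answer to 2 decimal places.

Nominal GDP 2021 = 79.56·163 + 56.53·888 + 18.90·71 + 20.94·716 = 79501.86.
Real GDP 2021 (at 2015 prices) = 58.56·163 + 32.09·888 + 20.76·71 + 21.04·716 = 54579.80.
Deflator = Nominal/Real × 100 = 79501.86/54579.80 × 100 = 145.662.

145.66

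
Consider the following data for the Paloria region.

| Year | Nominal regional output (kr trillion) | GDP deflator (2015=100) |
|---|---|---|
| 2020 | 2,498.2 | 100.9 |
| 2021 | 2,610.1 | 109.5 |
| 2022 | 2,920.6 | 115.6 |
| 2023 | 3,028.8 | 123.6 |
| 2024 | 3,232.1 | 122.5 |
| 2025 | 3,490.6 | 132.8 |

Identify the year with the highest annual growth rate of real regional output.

2024

2021: real = 2610.1/1.095 = 2383.65; growth vs 2020 (2475.92) = -3.73%.
2022: real = 2920.6/1.156 = 2526.47; growth vs 2021 (2383.65) = 5.99%.
2023: real = 3028.8/1.236 = 2450.49; growth vs 2022 (2526.47) = -3.01%.
2024: real = 3232.1/1.225 = 2638.45; growth vs 2023 (2450.49) = 7.67%.
2025: real = 3490.6/1.328 = 2628.46; growth vs 2024 (2638.45) = -0.38%.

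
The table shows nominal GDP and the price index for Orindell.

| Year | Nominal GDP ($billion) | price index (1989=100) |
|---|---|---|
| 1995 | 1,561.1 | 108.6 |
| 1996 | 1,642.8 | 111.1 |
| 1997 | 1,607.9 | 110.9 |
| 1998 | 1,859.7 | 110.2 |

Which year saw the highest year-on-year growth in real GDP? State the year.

1996: real = 1642.8/1.111 = 1478.67; growth vs 1995 (1437.48) = 2.87%.
1997: real = 1607.9/1.109 = 1449.86; growth vs 1996 (1478.67) = -1.95%.
1998: real = 1859.7/1.102 = 1687.57; growth vs 1997 (1449.86) = 16.40%.

1998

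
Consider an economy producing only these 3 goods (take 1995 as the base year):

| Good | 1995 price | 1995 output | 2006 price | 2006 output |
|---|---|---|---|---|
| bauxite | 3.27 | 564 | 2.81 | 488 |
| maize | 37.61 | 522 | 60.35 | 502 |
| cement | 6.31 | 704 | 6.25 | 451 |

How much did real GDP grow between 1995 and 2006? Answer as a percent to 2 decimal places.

Real GDP 1995 = Nominal GDP 1995 = 3.27·564 + 37.61·522 + 6.31·704 = 25918.94.
Real GDP 2006 (at 1995 prices) = 3.27·488 + 37.61·502 + 6.31·451 = 23321.79.
Real growth = 23321.79/25918.94 − 1 = -0.1002.

-10.02%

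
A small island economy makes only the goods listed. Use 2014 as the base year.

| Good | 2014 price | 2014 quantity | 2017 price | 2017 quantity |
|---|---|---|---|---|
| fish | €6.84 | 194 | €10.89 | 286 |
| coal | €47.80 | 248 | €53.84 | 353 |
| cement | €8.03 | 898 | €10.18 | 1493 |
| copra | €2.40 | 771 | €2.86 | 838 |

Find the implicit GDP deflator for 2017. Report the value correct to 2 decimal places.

120.97

Nominal GDP 2017 = 10.89·286 + 53.84·353 + 10.18·1493 + 2.86·838 = 39715.48.
Real GDP 2017 (at 2014 prices) = 6.84·286 + 47.80·353 + 8.03·1493 + 2.40·838 = 32829.63.
Deflator = Nominal/Real × 100 = 39715.48/32829.63 × 100 = 120.974.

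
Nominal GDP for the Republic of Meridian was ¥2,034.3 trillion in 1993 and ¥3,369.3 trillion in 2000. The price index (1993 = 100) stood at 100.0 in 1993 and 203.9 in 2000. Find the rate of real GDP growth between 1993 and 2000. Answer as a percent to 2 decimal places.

-18.77%

Real GDP 1993 = 2034.3 / 1.000 = 2034.30.
Real GDP 2000 = 3369.3 / 2.039 = 1652.43.
Real growth = 1652.43 / 2034.30 − 1 = -0.1877.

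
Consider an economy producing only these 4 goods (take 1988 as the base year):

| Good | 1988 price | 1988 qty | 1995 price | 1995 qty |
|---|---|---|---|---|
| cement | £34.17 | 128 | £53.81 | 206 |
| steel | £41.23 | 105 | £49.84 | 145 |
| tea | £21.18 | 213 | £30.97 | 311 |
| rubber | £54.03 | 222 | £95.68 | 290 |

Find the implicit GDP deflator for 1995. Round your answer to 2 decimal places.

Nominal GDP 1995 = 53.81·206 + 49.84·145 + 30.97·311 + 95.68·290 = 55690.53.
Real GDP 1995 (at 1988 prices) = 34.17·206 + 41.23·145 + 21.18·311 + 54.03·290 = 35273.05.
Deflator = Nominal/Real × 100 = 55690.53/35273.05 × 100 = 157.884.

157.88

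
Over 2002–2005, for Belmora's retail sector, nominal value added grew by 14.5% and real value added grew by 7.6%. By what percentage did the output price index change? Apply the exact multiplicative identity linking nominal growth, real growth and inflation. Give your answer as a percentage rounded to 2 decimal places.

(1 + g_nom) = (1 + g_real)(1 + π), so π = 1.1450 / 1.0760 − 1 = 0.06413.

6.41%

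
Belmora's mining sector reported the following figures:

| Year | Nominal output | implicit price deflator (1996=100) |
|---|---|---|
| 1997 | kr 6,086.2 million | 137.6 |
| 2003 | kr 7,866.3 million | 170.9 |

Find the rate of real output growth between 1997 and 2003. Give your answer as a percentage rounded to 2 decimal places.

4.06%

Deflate each year: 1997 → 6086.2/1.376 = 4423.11; 2003 → 7866.3/1.709 = 4602.87.
So real output changed by 4602.87/4423.11 − 1 = 0.0406, i.e. 4.06%.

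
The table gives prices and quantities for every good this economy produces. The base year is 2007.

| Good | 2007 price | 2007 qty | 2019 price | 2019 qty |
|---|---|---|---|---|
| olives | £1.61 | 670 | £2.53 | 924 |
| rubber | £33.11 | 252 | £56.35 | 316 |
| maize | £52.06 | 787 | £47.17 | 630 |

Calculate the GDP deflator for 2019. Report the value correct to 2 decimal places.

111.43

Nominal GDP 2019 = 2.53·924 + 56.35·316 + 47.17·630 = 49861.42.
Real GDP 2019 (at 2007 prices) = 1.61·924 + 33.11·316 + 52.06·630 = 44748.20.
Deflator = Nominal/Real × 100 = 49861.42/44748.20 × 100 = 111.427.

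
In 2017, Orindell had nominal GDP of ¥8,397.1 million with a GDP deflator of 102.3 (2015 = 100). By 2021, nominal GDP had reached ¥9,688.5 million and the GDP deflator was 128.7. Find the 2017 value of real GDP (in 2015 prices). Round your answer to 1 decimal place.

Real GDP = Nominal / (GDP deflator/100) = 8397.1 / 1.023 = 8208.31.

¥8,208.3 million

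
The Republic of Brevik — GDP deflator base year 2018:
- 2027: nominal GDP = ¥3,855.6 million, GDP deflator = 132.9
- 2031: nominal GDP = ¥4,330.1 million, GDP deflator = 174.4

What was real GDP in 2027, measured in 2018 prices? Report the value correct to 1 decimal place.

Real GDP = Nominal / (GDP deflator/100) = 3855.6 / 1.329 = 2901.13.

¥2,901.1 million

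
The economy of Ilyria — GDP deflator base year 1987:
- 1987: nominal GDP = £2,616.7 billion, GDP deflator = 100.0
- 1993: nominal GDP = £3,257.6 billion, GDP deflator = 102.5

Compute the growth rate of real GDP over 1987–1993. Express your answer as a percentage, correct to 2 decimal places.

Deflate each year: 1987 → 2616.7/1.000 = 2616.70; 1993 → 3257.6/1.025 = 3178.15.
So real GDP changed by 3178.15/2616.70 − 1 = 0.2146, i.e. 21.46%.

21.46%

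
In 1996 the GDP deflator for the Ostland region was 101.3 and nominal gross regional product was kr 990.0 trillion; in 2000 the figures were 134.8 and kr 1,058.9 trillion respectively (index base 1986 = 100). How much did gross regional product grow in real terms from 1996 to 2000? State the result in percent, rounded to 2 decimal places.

Deflate each year: 1996 → 990.0/1.013 = 977.30; 2000 → 1058.9/1.348 = 785.53.
So real gross regional product changed by 785.53/977.30 − 1 = -0.1962, i.e. -19.62%.

-19.62%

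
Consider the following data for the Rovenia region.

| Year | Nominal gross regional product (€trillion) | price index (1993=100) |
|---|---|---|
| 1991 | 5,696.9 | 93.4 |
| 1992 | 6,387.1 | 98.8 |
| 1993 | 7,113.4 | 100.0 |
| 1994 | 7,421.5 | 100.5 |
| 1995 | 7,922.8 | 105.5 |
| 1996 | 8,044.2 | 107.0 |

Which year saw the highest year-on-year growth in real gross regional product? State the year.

1992: real = 6387.1/0.988 = 6464.68; growth vs 1991 (6099.46) = 5.99%.
1993: real = 7113.4/1.000 = 7113.40; growth vs 1992 (6464.68) = 10.03%.
1994: real = 7421.5/1.005 = 7384.58; growth vs 1993 (7113.40) = 3.81%.
1995: real = 7922.8/1.055 = 7509.76; growth vs 1994 (7384.58) = 1.70%.
1996: real = 8044.2/1.070 = 7517.94; growth vs 1995 (7509.76) = 0.11%.

1993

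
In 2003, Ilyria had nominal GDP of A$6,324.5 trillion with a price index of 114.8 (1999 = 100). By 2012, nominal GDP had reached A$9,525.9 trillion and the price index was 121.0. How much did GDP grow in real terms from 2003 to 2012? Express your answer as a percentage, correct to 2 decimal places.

42.90%

Real GDP 2003 = 6324.5 / 1.148 = 5509.15.
Real GDP 2012 = 9525.9 / 1.210 = 7872.64.
Real growth = 7872.64 / 5509.15 − 1 = 0.4290.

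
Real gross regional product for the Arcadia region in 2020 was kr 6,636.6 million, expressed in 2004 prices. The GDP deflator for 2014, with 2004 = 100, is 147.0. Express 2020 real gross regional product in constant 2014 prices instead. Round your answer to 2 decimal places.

Real gross regional product in 2014 prices = Real gross regional product in 2004 prices × (P_2014/P_2004) = 6636.6 × 1.470 = 9755.80.

kr 9,755.80 million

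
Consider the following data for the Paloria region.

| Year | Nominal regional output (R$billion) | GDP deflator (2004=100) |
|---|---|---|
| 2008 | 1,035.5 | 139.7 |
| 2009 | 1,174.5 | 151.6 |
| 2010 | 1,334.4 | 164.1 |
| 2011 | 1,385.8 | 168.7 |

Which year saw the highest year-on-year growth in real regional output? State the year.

2009: real = 1174.5/1.516 = 774.74; growth vs 2008 (741.23) = 4.52%.
2010: real = 1334.4/1.641 = 813.16; growth vs 2009 (774.74) = 4.96%.
2011: real = 1385.8/1.687 = 821.46; growth vs 2010 (813.16) = 1.02%.

2010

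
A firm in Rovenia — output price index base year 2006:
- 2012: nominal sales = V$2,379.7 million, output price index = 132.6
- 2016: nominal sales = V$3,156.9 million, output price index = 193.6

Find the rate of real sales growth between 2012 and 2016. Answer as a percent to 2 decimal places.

Real sales 2012 = 2379.7 / 1.326 = 1794.65.
Real sales 2016 = 3156.9 / 1.936 = 1630.63.
Real growth = 1630.63 / 1794.65 − 1 = -0.0914.

-9.14%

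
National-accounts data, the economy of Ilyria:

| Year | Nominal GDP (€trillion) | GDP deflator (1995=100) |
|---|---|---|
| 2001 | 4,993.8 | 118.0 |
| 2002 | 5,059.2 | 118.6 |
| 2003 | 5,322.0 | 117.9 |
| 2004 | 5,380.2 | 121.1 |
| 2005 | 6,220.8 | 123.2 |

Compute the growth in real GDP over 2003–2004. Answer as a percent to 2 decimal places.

Real GDP 2003 = 5322.0/1.179 = 4513.99.
Real GDP 2004 = 5380.2/1.211 = 4442.77.
Change = 4442.77/4513.99 − 1 = -0.0158.

-1.58%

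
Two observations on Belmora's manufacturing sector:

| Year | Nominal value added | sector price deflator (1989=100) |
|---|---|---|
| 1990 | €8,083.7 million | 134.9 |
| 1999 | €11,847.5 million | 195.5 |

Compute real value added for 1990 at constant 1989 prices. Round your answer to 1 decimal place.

€5,992.4 million

Real value added = Nominal / (sector price deflator/100) = 8083.7 / 1.349 = 5992.36.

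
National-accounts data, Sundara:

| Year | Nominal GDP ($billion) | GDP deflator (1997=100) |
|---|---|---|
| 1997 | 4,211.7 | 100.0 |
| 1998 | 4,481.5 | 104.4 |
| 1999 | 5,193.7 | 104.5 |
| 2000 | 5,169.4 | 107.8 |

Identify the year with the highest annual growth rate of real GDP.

1999

1998: real = 4481.5/1.044 = 4292.62; growth vs 1997 (4211.70) = 1.92%.
1999: real = 5193.7/1.045 = 4970.05; growth vs 1998 (4292.62) = 15.78%.
2000: real = 5169.4/1.078 = 4795.36; growth vs 1999 (4970.05) = -3.51%.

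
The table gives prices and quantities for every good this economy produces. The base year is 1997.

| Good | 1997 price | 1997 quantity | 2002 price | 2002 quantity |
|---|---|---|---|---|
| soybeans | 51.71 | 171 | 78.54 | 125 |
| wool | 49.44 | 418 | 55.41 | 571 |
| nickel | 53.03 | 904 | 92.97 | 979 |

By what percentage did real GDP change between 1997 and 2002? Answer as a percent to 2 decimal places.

11.83%

Real GDP 1997 = Nominal GDP 1997 = 51.71·171 + 49.44·418 + 53.03·904 = 77447.45.
Real GDP 2002 (at 1997 prices) = 51.71·125 + 49.44·571 + 53.03·979 = 86610.36.
Real growth = 86610.36/77447.45 − 1 = 0.1183.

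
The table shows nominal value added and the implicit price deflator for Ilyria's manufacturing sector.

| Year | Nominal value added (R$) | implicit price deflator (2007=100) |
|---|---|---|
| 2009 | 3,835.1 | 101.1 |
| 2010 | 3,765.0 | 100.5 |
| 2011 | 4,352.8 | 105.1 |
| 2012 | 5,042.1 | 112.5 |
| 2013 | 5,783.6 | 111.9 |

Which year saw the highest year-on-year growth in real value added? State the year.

2013

2010: real = 3765.0/1.005 = 3746.27; growth vs 2009 (3793.37) = -1.24%.
2011: real = 4352.8/1.051 = 4141.58; growth vs 2010 (3746.27) = 10.55%.
2012: real = 5042.1/1.125 = 4481.87; growth vs 2011 (4141.58) = 8.22%.
2013: real = 5783.6/1.119 = 5168.54; growth vs 2012 (4481.87) = 15.32%.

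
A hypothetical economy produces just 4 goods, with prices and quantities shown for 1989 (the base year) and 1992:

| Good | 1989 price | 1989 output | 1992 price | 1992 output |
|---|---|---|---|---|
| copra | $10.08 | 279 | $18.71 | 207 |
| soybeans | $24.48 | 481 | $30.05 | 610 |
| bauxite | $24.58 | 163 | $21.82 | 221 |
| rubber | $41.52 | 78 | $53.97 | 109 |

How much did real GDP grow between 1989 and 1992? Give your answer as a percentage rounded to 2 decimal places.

23.57%

Real GDP 1989 = Nominal GDP 1989 = 10.08·279 + 24.48·481 + 24.58·163 + 41.52·78 = 21832.30.
Real GDP 1992 (at 1989 prices) = 10.08·207 + 24.48·610 + 24.58·221 + 41.52·109 = 26977.22.
Real growth = 26977.22/21832.30 − 1 = 0.2357.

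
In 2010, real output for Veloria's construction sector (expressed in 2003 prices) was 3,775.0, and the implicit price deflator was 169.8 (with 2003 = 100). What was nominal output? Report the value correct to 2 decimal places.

6,409.95

Nominal output = Real × (implicit price deflator/100) = 3775.0 × 1.698 = 6409.95.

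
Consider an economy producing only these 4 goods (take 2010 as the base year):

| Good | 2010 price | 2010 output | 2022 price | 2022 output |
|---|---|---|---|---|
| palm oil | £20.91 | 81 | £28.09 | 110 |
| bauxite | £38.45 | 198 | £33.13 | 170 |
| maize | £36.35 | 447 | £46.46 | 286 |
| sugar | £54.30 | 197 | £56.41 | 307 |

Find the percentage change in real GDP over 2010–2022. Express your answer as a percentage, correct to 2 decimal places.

Real GDP 2010 = Nominal GDP 2010 = 20.91·81 + 38.45·198 + 36.35·447 + 54.30·197 = 36252.36.
Real GDP 2022 (at 2010 prices) = 20.91·110 + 38.45·170 + 36.35·286 + 54.30·307 = 35902.80.
Real growth = 35902.80/36252.36 − 1 = -0.0096.

-0.96%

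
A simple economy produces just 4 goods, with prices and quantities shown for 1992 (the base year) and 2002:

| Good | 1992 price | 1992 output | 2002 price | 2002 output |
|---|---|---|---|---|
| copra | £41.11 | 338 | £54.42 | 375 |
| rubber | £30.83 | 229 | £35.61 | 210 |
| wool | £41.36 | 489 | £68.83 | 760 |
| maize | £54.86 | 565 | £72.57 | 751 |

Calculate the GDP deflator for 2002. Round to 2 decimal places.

Nominal GDP 2002 = 54.42·375 + 35.61·210 + 68.83·760 + 72.57·751 = 134696.47.
Real GDP 2002 (at 1992 prices) = 41.11·375 + 30.83·210 + 41.36·760 + 54.86·751 = 94524.01.
Deflator = Nominal/Real × 100 = 134696.47/94524.01 × 100 = 142.500.

142.50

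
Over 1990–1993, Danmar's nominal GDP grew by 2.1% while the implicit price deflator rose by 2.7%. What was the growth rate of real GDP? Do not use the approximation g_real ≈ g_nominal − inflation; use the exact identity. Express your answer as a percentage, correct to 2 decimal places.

-0.58%

(1 + g_nom) = (1 + g_real)(1 + π), so g_real = 1.0210 / 1.0270 − 1 = -0.00584.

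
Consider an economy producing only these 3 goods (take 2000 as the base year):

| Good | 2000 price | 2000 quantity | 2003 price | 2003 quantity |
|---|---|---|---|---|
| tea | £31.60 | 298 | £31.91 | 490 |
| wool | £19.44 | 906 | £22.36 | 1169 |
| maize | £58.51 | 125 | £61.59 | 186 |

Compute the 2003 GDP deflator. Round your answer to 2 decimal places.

108.43

Nominal GDP 2003 = 31.91·490 + 22.36·1169 + 61.59·186 = 53230.48.
Real GDP 2003 (at 2000 prices) = 31.60·490 + 19.44·1169 + 58.51·186 = 49092.22.
Deflator = Nominal/Real × 100 = 53230.48/49092.22 × 100 = 108.430.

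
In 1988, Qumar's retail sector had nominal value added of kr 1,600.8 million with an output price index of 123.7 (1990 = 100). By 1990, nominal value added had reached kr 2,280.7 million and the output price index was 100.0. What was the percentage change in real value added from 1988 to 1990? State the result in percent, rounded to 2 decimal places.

Real value added 1988 = 1600.8 / 1.237 = 1294.10.
Real value added 1990 = 2280.7 / 1.000 = 2280.70.
Real growth = 2280.70 / 1294.10 − 1 = 0.7624.

76.24%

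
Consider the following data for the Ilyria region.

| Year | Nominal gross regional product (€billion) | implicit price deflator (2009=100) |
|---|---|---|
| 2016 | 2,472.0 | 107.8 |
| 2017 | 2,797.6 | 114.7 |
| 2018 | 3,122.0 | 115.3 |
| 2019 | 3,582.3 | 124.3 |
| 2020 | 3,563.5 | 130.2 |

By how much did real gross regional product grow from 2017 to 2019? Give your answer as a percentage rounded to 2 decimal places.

Real gross regional product 2017 = 2797.6/1.147 = 2439.06.
Real gross regional product 2019 = 3582.3/1.243 = 2881.98.
Change = 2881.98/2439.06 − 1 = 0.1816.

18.16%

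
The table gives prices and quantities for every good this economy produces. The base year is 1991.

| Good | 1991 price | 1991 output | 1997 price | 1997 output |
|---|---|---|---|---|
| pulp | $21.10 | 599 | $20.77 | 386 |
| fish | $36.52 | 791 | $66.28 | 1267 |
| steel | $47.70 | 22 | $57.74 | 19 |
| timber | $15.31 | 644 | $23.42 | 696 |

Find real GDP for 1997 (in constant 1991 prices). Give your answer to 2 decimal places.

Real GDP 1997 = Σ (p_1991 × q_1997) = 21.10·386 + 36.52·1267 + 47.70·19 + 15.31·696 = 65977.50.

$65977.50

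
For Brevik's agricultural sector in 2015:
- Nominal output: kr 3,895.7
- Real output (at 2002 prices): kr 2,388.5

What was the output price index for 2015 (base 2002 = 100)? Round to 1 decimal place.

163.1

output price index = (Nominal / Real) × 100 = 3895.7 / 2388.5 × 100 = 163.10.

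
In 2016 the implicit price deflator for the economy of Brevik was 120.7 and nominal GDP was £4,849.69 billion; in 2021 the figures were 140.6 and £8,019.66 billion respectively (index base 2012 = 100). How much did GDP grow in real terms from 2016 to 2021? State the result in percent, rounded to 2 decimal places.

41.96%

Deflate each year: 2016 → 4849.69/1.207 = 4017.97; 2021 → 8019.66/1.406 = 5703.88.
So real GDP changed by 5703.88/4017.97 − 1 = 0.4196, i.e. 41.96%.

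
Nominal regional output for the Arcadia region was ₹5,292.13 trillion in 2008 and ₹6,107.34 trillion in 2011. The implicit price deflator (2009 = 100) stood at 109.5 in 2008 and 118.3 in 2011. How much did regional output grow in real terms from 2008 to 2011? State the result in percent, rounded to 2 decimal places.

Deflate each year: 2008 → 5292.13/1.095 = 4833.00; 2011 → 6107.34/1.183 = 5162.59.
So real regional output changed by 5162.59/4833.00 − 1 = 0.0682, i.e. 6.82%.

6.82%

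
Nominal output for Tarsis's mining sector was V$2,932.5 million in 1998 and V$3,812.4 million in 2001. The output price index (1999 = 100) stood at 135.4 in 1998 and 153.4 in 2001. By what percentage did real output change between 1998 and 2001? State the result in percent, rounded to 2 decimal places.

Deflate each year: 1998 → 2932.5/1.354 = 2165.81; 2001 → 3812.4/1.534 = 2485.27.
So real output changed by 2485.27/2165.81 − 1 = 0.1475, i.e. 14.75%.

14.75%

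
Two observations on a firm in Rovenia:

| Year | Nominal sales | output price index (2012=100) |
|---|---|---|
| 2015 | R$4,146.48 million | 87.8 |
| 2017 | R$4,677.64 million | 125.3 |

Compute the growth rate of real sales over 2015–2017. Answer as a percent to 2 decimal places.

Deflate each year: 2015 → 4146.48/0.878 = 4722.64; 2017 → 4677.64/1.253 = 3733.15.
So real sales changed by 3733.15/4722.64 − 1 = -0.2095, i.e. -20.95%.

-20.95%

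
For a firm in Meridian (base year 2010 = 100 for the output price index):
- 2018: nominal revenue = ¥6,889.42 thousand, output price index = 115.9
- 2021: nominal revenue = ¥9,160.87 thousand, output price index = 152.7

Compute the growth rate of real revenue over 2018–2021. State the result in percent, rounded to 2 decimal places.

0.92%

Real revenue 2018 = 6889.42 / 1.159 = 5944.28.
Real revenue 2021 = 9160.87 / 1.527 = 5999.26.
Real growth = 5999.26 / 5944.28 − 1 = 0.0092.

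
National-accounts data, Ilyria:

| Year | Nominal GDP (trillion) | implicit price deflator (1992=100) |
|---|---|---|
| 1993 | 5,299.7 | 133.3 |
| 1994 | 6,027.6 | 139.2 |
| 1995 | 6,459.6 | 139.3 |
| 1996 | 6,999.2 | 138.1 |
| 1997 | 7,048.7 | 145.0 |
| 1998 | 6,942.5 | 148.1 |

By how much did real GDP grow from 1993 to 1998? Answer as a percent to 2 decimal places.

Real GDP 1993 = 5299.7/1.333 = 3975.77.
Real GDP 1998 = 6942.5/1.481 = 4687.71.
Change = 4687.71/3975.77 − 1 = 0.1791.

17.91%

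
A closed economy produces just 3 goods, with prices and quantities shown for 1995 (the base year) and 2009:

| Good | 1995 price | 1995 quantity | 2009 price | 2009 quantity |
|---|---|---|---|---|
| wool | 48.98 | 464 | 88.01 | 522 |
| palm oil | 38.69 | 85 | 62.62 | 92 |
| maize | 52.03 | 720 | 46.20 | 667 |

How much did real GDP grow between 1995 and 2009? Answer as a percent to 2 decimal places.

Real GDP 1995 = Nominal GDP 1995 = 48.98·464 + 38.69·85 + 52.03·720 = 63476.97.
Real GDP 2009 (at 1995 prices) = 48.98·522 + 38.69·92 + 52.03·667 = 63831.05.
Real growth = 63831.05/63476.97 − 1 = 0.0056.

0.56%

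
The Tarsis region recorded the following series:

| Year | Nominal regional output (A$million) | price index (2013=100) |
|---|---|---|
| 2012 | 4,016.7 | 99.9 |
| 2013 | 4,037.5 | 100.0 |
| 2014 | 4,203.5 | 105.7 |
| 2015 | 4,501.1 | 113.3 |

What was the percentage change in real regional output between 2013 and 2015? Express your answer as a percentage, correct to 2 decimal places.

Real regional output 2013 = 4037.5/1.000 = 4037.50.
Real regional output 2015 = 4501.1/1.133 = 3972.73.
Change = 3972.73/4037.50 − 1 = -0.0160.

-1.60%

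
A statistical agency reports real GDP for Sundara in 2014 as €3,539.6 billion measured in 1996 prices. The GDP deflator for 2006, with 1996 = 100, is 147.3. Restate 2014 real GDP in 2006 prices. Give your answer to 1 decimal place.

€5,213.8 billion

Real GDP in 2006 prices = Real GDP in 1996 prices × (P_2006/P_1996) = 3539.6 × 1.473 = 5213.83.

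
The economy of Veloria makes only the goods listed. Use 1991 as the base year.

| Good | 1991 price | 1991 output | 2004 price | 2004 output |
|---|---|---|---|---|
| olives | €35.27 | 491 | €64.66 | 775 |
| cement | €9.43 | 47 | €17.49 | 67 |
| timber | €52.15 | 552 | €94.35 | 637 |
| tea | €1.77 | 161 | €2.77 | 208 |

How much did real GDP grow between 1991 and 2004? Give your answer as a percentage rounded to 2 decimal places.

Real GDP 1991 = Nominal GDP 1991 = 35.27·491 + 9.43·47 + 52.15·552 + 1.77·161 = 46832.55.
Real GDP 2004 (at 1991 prices) = 35.27·775 + 9.43·67 + 52.15·637 + 1.77·208 = 61553.77.
Real growth = 61553.77/46832.55 − 1 = 0.3143.

31.43%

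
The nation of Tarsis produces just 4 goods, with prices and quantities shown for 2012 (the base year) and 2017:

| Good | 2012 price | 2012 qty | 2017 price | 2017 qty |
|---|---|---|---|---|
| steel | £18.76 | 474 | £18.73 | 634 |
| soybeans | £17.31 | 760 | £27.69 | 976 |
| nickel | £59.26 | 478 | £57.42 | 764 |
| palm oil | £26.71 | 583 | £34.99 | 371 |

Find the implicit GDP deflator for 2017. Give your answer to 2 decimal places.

Nominal GDP 2017 = 18.73·634 + 27.69·976 + 57.42·764 + 34.99·371 = 95750.43.
Real GDP 2017 (at 2012 prices) = 18.76·634 + 17.31·976 + 59.26·764 + 26.71·371 = 83972.45.
Deflator = Nominal/Real × 100 = 95750.43/83972.45 × 100 = 114.026.

114.03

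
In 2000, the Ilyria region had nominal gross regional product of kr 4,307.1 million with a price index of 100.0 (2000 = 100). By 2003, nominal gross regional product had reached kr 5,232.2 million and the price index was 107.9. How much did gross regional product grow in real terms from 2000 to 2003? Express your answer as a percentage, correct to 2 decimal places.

Deflate each year: 2000 → 4307.1/1.000 = 4307.10; 2003 → 5232.2/1.079 = 4849.12.
So real gross regional product changed by 4849.12/4307.10 − 1 = 0.1258, i.e. 12.58%.

12.58%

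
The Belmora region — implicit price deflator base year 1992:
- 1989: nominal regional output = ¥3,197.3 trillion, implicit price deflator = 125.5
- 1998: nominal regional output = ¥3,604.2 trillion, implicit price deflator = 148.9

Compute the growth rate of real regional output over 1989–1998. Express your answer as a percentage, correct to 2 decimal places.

Real regional output 1989 = 3197.3 / 1.255 = 2547.65.
Real regional output 1998 = 3604.2 / 1.489 = 2420.55.
Real growth = 2420.55 / 2547.65 − 1 = -0.0499.

-4.99%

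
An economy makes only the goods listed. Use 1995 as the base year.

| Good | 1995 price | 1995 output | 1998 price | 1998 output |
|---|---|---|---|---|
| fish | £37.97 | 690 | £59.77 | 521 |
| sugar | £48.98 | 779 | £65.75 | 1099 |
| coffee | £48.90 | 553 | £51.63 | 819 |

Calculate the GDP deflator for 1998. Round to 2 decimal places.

128.18

Nominal GDP 1998 = 59.77·521 + 65.75·1099 + 51.63·819 = 145684.39.
Real GDP 1998 (at 1995 prices) = 37.97·521 + 48.98·1099 + 48.90·819 = 113660.49.
Deflator = Nominal/Real × 100 = 145684.39/113660.49 × 100 = 128.175.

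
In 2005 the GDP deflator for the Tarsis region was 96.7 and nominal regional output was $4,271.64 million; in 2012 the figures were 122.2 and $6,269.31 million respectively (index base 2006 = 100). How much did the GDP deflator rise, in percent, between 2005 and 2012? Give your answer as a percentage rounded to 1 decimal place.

Price-level change = 122.2 / 96.7 − 1 = 0.2637.

26.4%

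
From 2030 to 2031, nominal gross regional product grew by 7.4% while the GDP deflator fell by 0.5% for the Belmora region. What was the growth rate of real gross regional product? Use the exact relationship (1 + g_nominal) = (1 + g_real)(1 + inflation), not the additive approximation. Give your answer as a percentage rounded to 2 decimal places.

(1 + g_nom) = (1 + g_real)(1 + π), so g_real = 1.0740 / 0.9950 − 1 = 0.07940.

7.94%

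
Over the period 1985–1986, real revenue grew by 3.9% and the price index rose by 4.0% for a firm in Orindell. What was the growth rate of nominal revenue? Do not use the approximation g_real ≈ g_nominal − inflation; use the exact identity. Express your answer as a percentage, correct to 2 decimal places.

8.06%

(1 + g_nom) = (1 + g_real)(1 + π) = 1.0390 × 1.0400 = 1.08056.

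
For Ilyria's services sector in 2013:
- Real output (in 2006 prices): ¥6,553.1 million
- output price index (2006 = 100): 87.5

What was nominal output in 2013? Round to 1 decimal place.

Nominal output = Real × (output price index/100) = 6553.1 × 0.875 = 5733.96.

¥5,734.0 million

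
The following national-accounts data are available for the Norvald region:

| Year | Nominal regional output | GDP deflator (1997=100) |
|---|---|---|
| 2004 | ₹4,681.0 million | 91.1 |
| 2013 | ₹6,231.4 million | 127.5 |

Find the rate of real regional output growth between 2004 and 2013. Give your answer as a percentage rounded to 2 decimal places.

-4.88%

Deflate each year: 2004 → 4681.0/0.911 = 5138.31; 2013 → 6231.4/1.275 = 4887.37.
So real regional output changed by 4887.37/5138.31 − 1 = -0.0488, i.e. -4.88%.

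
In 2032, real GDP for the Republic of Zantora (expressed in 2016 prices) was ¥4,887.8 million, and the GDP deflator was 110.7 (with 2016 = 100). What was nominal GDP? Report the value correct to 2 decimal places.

Nominal GDP = Real × (GDP deflator/100) = 4887.8 × 1.107 = 5410.79.

¥5,410.79 million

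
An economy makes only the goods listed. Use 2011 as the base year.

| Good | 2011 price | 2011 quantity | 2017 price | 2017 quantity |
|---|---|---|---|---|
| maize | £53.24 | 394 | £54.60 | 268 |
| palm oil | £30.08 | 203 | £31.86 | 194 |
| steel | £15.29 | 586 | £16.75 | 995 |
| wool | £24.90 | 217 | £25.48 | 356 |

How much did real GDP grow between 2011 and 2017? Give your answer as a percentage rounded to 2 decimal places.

Real GDP 2011 = Nominal GDP 2011 = 53.24·394 + 30.08·203 + 15.29·586 + 24.90·217 = 41446.04.
Real GDP 2017 (at 2011 prices) = 53.24·268 + 30.08·194 + 15.29·995 + 24.90·356 = 44181.79.
Real growth = 44181.79/41446.04 − 1 = 0.0660.

6.60%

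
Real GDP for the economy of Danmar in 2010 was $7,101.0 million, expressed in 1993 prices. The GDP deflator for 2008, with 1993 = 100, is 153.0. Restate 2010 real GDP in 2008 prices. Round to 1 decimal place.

Real GDP in 2008 prices = Real GDP in 1993 prices × (P_2008/P_1993) = 7101.0 × 1.530 = 10864.53.

$10,864.5 million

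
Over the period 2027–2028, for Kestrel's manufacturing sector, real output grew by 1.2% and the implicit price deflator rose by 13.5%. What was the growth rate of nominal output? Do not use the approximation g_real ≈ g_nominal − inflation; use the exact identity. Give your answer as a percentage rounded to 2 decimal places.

(1 + g_nom) = (1 + g_real)(1 + π) = 1.0120 × 1.1350 = 1.14862.

14.86%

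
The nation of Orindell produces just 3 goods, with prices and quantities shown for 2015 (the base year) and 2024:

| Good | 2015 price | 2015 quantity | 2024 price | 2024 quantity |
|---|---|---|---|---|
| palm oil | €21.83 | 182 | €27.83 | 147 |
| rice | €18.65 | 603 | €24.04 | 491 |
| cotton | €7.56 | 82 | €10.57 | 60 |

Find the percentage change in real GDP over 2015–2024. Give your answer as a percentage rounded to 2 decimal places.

Real GDP 2015 = Nominal GDP 2015 = 21.83·182 + 18.65·603 + 7.56·82 = 15838.93.
Real GDP 2024 (at 2015 prices) = 21.83·147 + 18.65·491 + 7.56·60 = 12819.76.
Real growth = 12819.76/15838.93 − 1 = -0.1906.

-19.06%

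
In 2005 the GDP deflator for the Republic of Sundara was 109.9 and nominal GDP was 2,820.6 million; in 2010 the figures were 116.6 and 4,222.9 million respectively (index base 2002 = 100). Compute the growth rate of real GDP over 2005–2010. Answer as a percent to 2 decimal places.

41.11%

Real GDP 2005 = 2820.6 / 1.099 = 2566.52.
Real GDP 2010 = 4222.9 / 1.166 = 3621.70.
Real growth = 3621.70 / 2566.52 − 1 = 0.4111.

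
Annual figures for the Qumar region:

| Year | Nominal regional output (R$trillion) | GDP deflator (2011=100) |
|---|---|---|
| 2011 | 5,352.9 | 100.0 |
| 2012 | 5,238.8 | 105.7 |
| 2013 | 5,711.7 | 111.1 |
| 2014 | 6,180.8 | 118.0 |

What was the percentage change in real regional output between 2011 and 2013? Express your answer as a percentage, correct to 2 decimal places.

-3.96%

Real regional output 2011 = 5352.9/1.000 = 5352.90.
Real regional output 2013 = 5711.7/1.111 = 5141.04.
Change = 5141.04/5352.90 − 1 = -0.0396.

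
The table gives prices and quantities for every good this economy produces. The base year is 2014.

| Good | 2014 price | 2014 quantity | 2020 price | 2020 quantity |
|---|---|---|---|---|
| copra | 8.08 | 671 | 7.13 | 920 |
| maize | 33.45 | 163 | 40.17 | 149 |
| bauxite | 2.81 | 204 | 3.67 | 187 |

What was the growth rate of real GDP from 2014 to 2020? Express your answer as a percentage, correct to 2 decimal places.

Real GDP 2014 = Nominal GDP 2014 = 8.08·671 + 33.45·163 + 2.81·204 = 11447.27.
Real GDP 2020 (at 2014 prices) = 8.08·920 + 33.45·149 + 2.81·187 = 12943.12.
Real growth = 12943.12/11447.27 − 1 = 0.1307.

13.07%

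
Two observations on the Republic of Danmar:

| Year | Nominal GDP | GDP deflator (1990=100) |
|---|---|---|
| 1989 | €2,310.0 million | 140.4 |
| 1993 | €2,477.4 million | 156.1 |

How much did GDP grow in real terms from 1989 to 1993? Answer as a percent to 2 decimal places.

-3.54%

Real GDP 1989 = 2310.0 / 1.404 = 1645.30.
Real GDP 1993 = 2477.4 / 1.561 = 1587.06.
Real growth = 1587.06 / 1645.30 − 1 = -0.0354.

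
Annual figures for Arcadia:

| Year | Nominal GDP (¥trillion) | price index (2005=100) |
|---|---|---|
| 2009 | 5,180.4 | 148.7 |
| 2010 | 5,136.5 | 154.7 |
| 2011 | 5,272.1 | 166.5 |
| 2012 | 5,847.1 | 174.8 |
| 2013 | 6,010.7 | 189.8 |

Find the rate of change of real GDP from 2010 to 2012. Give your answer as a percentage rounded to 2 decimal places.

Real GDP 2010 = 5136.5/1.547 = 3320.30.
Real GDP 2012 = 5847.1/1.748 = 3345.02.
Change = 3345.02/3320.30 − 1 = 0.0074.

0.74%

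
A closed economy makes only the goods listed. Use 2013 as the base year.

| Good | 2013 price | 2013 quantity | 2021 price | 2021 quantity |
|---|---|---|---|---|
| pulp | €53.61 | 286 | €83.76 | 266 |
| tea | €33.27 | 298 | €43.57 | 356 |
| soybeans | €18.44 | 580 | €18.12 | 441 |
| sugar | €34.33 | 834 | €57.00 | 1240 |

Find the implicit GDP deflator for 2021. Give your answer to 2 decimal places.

151.63

Nominal GDP 2021 = 83.76·266 + 43.57·356 + 18.12·441 + 57.00·1240 = 116462.00.
Real GDP 2021 (at 2013 prices) = 53.61·266 + 33.27·356 + 18.44·441 + 34.33·1240 = 76805.62.
Deflator = Nominal/Real × 100 = 116462.00/76805.62 × 100 = 151.632.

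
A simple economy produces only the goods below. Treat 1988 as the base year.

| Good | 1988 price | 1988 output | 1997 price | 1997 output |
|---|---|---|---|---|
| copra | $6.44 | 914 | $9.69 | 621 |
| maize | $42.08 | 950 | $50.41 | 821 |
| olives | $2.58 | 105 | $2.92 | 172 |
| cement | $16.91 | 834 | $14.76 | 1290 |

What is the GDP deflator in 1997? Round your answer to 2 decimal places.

Nominal GDP 1997 = 9.69·621 + 50.41·821 + 2.92·172 + 14.76·1290 = 66946.74.
Real GDP 1997 (at 1988 prices) = 6.44·621 + 42.08·821 + 2.58·172 + 16.91·1290 = 60804.58.
Deflator = Nominal/Real × 100 = 66946.74/60804.58 × 100 = 110.101.

110.10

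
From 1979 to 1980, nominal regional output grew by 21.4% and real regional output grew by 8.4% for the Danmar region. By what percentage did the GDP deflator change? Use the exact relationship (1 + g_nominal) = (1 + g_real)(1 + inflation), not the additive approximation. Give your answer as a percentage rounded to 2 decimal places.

(1 + g_nom) = (1 + g_real)(1 + π), so π = 1.2140 / 1.0840 − 1 = 0.11993.

11.99%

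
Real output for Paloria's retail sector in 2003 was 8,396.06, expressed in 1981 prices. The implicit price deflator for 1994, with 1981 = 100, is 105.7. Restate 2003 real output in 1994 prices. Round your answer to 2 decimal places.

8,874.64

Real output in 1994 prices = Real output in 1981 prices × (P_1994/P_1981) = 8396.06 × 1.057 = 8874.64.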